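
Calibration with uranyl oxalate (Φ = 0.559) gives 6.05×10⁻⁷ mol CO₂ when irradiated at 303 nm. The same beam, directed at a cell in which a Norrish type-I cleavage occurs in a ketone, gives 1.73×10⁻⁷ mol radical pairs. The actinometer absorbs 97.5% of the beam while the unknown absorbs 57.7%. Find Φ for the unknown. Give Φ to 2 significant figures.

Φ = 0.27

Photons absorbed by the actinometer: 6.05×10⁻⁷ / 0.559 = 1.082×10⁻⁶ mol.
Incident flux: 1.082×10⁻⁶ / 0.975 = 1.110×10⁻⁶ einstein.
Absorbed by unknown: 0.577 × 1.110×10⁻⁶ = 6.405×10⁻⁷ mol.
Φ(unknown) = 1.73×10⁻⁷ / 6.405×10⁻⁷ = 0.27.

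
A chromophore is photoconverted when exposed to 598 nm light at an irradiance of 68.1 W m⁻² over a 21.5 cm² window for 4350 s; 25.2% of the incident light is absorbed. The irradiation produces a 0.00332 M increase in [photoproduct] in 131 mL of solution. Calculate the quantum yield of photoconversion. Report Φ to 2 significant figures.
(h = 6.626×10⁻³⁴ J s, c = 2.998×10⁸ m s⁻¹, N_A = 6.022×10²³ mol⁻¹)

Product: (0.00332 M)(0.131 L) = 4.349×10⁻⁴ mol.
Photon energy at 598 nm: hc/λ = (6.626×10⁻³⁴)(2.998×10⁸)/(598×10⁻⁹) = 3.322×10⁻¹⁹ J.
Energy delivered: (68.1 W m⁻²)(21.5×10⁻⁴ m²)(4350 s) = 636.9 J.
Photons incident: 636.9 / 3.322×10⁻¹⁹ = 1.917×10²¹, i.e. 1.917×10²¹/6.022×10²³ = 0.003183 mol.
Photons absorbed: 0.252 × 0.003183 = 8.021×10⁻⁴ mol.
Φ = 4.349×10⁻⁴ mol / 8.021×10⁻⁴ mol photons = 0.54.

Φ = 0.54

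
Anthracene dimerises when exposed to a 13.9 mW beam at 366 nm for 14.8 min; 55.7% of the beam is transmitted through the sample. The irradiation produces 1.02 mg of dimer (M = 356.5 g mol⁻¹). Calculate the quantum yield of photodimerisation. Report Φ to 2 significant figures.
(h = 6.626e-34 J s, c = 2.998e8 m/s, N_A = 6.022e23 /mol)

Φ = 0.17

Product: 1.02 mg / 356.5 g mol⁻¹ = 2.861e-6 mol.
Photon energy at 366 nm: hc/λ = (6.626e-34)(2.998e8)/(366e-9) = 5.428e-19 J.
Energy delivered: (13.9 mW)(888 s) = 12.34 J.
Photons incident: 12.34 / 5.428e-19 = 2.273e19, i.e. 2.273e19/6.022e23 = 3.774e-5 mol.
Fraction absorbed: 1 − 55.7/100 = 0.4430.
Photons absorbed: 0.4430 × 3.774e-5 = 1.672e-5 mol.
Φ = 2.861e-6 mol / 1.672e-5 mol photons = 0.17.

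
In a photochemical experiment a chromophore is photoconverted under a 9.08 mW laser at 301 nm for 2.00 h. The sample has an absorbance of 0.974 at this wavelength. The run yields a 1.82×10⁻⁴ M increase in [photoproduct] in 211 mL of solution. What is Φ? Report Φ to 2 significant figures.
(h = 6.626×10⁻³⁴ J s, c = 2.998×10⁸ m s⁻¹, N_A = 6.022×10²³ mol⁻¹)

Product: (1.82×10⁻⁴ M)(0.211 L) = 3.840×10⁻⁵ mol.
Photon energy at 301 nm: hc/λ = (6.626×10⁻³⁴)(2.998×10⁸)/(301×10⁻⁹) = 6.600×10⁻¹⁹ J.
Energy delivered: (9.08 mW)(7200 s) = 65.38 J.
Photons incident: 65.38 / 6.600×10⁻¹⁹ = 9.906×10¹⁹, i.e. 9.906×10¹⁹/6.022×10²³ = 1.645×10⁻⁴ mol.
Fraction absorbed: 1 − 10^(−0.974) = 0.8938.
Photons absorbed: 0.8938 × 1.645×10⁻⁴ = 1.470×10⁻⁴ mol.
Φ = 3.840×10⁻⁵ mol / 1.470×10⁻⁴ mol photons = 0.26.

Φ = 0.26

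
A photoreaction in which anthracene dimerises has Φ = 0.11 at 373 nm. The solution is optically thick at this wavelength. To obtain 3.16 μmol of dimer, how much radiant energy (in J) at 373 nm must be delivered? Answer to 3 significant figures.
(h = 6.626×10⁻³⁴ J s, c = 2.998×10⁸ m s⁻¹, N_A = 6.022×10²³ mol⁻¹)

9.21 J

Product: 3.16 μmol = 3.16×10⁻⁶ mol.
Photons that must be absorbed: 3.16×10⁻⁶ / 0.11 = 2.873×10⁻⁵ mol.
Photon energy: hc/λ = 5.326×10⁻¹⁹ J; per mole, 3.207×10⁵ J mol⁻¹.
Energy required: 2.873×10⁻⁵ × 3.207×10⁵ = 9.21 J.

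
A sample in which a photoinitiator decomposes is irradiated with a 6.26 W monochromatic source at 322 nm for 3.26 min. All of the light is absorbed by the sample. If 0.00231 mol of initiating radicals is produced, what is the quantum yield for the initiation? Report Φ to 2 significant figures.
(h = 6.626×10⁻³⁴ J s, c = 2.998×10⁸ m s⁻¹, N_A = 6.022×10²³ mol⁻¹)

Photon energy at 322 nm: hc/λ = (6.626×10⁻³⁴)(2.998×10⁸)/(322×10⁻⁹) = 6.169×10⁻¹⁹ J.
Energy delivered: (6.26 W)(195.6 s) = 1224 J.
Photons incident: 1224 / 6.169×10⁻¹⁹ = 1.984×10²¹, i.e. 1.984×10²¹/6.022×10²³ = 0.003295 mol.
Φ = 0.00231 mol / 0.003295 mol photons = 0.70.

Φ = 0.70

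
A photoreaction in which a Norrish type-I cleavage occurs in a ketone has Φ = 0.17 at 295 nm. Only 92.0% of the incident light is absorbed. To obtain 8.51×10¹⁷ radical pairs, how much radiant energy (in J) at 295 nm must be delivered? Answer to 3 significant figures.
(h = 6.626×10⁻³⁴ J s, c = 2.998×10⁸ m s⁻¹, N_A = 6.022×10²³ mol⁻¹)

Product: 8.51×10¹⁷ / 6.022×10²³ = 1.413×10⁻⁶ mol.
Photons that must be absorbed: 1.413×10⁻⁶ / 0.17 = 8.312×10⁻⁶ mol.
Incident photons needed: 8.312×10⁻⁶ / 0.920 = 9.035×10⁻⁶ mol.
Photon energy: hc/λ = 6.734×10⁻¹⁹ J; per mole, 4.055×10⁵ J mol⁻¹.
Energy required: 9.035×10⁻⁶ × 4.055×10⁵ = 3.66 J.

3.66 J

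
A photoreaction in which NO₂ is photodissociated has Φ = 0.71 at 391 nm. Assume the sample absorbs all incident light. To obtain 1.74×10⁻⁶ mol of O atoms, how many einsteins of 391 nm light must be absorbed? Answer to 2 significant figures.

2.5×10⁻⁶ einstein

Photons that must be absorbed: 1.74×10⁻⁶ / 0.71 = 2.451×10⁻⁶ mol.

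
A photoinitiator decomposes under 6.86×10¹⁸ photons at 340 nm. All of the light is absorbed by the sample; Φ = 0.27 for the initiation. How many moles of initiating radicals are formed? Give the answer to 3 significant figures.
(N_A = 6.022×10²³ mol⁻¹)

Moles of photons: 6.86×10¹⁸ / 6.022×10²³ = 1.139×10⁻⁵ mol.
Product: Φ × n_abs = 0.27 × 1.139×10⁻⁵ = 3.075×10⁻⁶ mol.

3.08×10⁻⁶ mol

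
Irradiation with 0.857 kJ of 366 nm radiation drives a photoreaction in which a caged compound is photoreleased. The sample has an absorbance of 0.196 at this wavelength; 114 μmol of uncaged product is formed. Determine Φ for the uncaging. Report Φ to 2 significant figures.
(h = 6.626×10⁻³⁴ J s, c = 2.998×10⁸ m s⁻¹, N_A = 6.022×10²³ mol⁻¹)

Product: 114 μmol = 1.14×10⁻⁴ mol.
Photon energy at 366 nm: hc/λ = (6.626×10⁻³⁴)(2.998×10⁸)/(366×10⁻⁹) = 5.428×10⁻¹⁹ J.
Incident energy: 0.857 kJ = 857 J.
Photons incident: 857 / 5.428×10⁻¹⁹ = 1.579×10²¹, i.e. 1.579×10²¹/6.022×10²³ = 0.002622 mol.
Fraction absorbed: 1 − 10^(−0.196) = 0.3632.
Photons absorbed: 0.3632 × 0.002622 = 9.523×10⁻⁴ mol.
Φ = 1.14×10⁻⁴ mol / 9.523×10⁻⁴ mol photons = 0.12.

Φ = 0.12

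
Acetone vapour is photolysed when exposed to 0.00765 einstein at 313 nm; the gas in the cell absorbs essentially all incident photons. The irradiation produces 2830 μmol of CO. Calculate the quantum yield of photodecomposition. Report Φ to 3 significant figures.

Product: 2830 μmol = 0.00283 mol.
Φ = 0.00283 mol / 0.00765 mol photons = 0.370.

Φ = 0.370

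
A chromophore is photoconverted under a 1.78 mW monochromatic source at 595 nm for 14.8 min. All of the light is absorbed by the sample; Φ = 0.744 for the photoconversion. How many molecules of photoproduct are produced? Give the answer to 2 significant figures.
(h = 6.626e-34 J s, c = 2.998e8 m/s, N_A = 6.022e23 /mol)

3.5e18 molecules

Photon energy at 595 nm: hc/λ = (6.626e-34)(2.998e8)/(595e-9) = 3.339e-19 J.
Energy delivered: (1.78 mW)(888 s) = 1.581 J.
Photons incident: 1.581 / 3.339e-19 = 4.735e18, i.e. 4.735e18/6.022e23 = 7.863e-6 mol.
Product: Φ × n_abs = 0.744 × 7.863e-6 = 5.850e-6 mol.
As a count: 5.850e-6 × 6.022e23 = 3.5e18.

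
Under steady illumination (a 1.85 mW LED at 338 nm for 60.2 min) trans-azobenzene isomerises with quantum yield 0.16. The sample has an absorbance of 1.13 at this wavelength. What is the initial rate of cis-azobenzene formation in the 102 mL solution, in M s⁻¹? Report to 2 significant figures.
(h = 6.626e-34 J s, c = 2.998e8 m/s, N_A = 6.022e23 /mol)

Photon energy at 338 nm: hc/λ = (6.626e-34)(2.998e8)/(338e-9) = 5.877e-19 J.
Energy delivered: (1.85 mW)(3612 s) = 6.682 J.
Photons incident: 6.682 / 5.877e-19 = 1.137e19, i.e. 1.137e19/6.022e23 = 1.888e-5 mol.
Fraction absorbed: 1 − 10^(−1.13) = 0.9259.
Photons absorbed: 0.9259 × 1.888e-5 = 1.748e-5 mol.
Product formed: 0.16 × 1.748e-5 = 2.797e-6 mol.
Rate: 2.797e-6 mol / (3612 s × 0.102 L) = 7.6e-9 M s⁻¹.

7.6e-9 M s⁻¹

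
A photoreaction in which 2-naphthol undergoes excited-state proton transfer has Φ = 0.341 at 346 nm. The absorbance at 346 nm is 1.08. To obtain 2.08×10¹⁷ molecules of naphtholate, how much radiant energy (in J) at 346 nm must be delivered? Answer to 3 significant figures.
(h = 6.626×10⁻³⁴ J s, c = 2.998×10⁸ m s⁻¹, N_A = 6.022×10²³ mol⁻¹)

Product: 2.08×10¹⁷ / 6.022×10²³ = 3.454×10⁻⁷ mol.
Photons that must be absorbed: 3.454×10⁻⁷ / 0.341 = 1.013×10⁻⁶ mol.
Fraction absorbed: 1 − 10^(−1.08) = 0.9168.
Incident photons needed: 1.013×10⁻⁶ / 0.9168 = 1.105×10⁻⁶ mol.
Photon energy: hc/λ = 5.741×10⁻¹⁹ J; per mole, 3.457×10⁵ J mol⁻¹.
Energy required: 1.105×10⁻⁶ × 3.457×10⁵ = 0.382 J.

0.382 J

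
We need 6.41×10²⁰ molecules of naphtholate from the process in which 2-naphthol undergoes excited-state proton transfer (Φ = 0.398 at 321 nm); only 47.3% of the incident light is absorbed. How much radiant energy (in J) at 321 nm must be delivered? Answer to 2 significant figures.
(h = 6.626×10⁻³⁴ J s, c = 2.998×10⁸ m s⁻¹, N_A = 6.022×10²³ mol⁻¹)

Product: 6.41×10²⁰ / 6.022×10²³ = 0.001064 mol.
Photons that must be absorbed: 0.001064 / 0.398 = 0.002673 mol.
Incident photons needed: 0.002673 / 0.473 = 0.005651 mol.
Photon energy: hc/λ = 6.188×10⁻¹⁹ J; per mole, 3.726×10⁵ J mol⁻¹.
Energy required: 0.005651 × 3.726×10⁵ = 2100 J.

2100 J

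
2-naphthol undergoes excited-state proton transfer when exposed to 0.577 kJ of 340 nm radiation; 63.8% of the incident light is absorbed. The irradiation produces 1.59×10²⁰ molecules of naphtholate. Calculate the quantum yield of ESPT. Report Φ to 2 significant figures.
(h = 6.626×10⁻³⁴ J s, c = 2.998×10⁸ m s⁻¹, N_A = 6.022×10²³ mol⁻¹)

Φ = 0.25

Product: 1.59×10²⁰ / 6.022×10²³ = 2.640×10⁻⁴ mol.
Photon energy at 340 nm: hc/λ = (6.626×10⁻³⁴)(2.998×10⁸)/(340×10⁻⁹) = 5.843×10⁻¹⁹ J.
Incident energy: 0.577 kJ = 577 J.
Photons incident: 577 / 5.843×10⁻¹⁹ = 9.875×10²⁰, i.e. 9.875×10²⁰/6.022×10²³ = 0.001640 mol.
Photons absorbed: 0.638 × 0.001640 = 0.001046 mol.
Φ = 2.640×10⁻⁴ mol / 0.001046 mol photons = 0.25.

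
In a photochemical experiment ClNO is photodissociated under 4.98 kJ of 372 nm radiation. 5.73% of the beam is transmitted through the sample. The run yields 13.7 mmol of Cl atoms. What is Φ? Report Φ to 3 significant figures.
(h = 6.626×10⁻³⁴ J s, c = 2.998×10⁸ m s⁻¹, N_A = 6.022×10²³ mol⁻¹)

Product: 13.7 mmol = 0.0137 mol.
Photon energy at 372 nm: hc/λ = (6.626×10⁻³⁴)(2.998×10⁸)/(372×10⁻⁹) = 5.340×10⁻¹⁹ J.
Incident energy: 4.98 kJ = 4980 J.
Photons incident: 4980 / 5.340×10⁻¹⁹ = 9.326×10²¹, i.e. 9.326×10²¹/6.022×10²³ = 0.01549 mol.
Fraction absorbed: 1 − 5.73/100 = 0.9427.
Photons absorbed: 0.9427 × 0.01549 = 0.01460 mol.
Φ = 0.0137 mol / 0.01460 mol photons = 0.938.

Φ = 0.938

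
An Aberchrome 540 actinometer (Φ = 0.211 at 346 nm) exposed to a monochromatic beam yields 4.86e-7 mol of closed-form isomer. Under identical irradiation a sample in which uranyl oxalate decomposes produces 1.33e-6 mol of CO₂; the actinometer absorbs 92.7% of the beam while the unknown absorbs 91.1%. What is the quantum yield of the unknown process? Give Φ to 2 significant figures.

Photons absorbed by the actinometer: 4.86e-7 / 0.211 = 2.303e-6 mol.
Incident flux: 2.303e-6 / 0.927 = 2.484e-6 einstein.
Absorbed by unknown: 0.911 × 2.484e-6 = 2.263e-6 mol.
Φ(unknown) = 1.33e-6 / 2.263e-6 = 0.59.

Φ = 0.59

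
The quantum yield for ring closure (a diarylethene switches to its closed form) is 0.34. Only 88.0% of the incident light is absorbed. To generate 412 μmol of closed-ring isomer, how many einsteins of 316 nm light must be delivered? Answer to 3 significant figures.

0.00138 einstein

Product: 412 μmol = 4.12×10⁻⁴ mol.
Photons that must be absorbed: 4.12×10⁻⁴ / 0.34 = 0.001212 mol.
Incident photons needed: 0.001212 / 0.880 = 0.001377 mol.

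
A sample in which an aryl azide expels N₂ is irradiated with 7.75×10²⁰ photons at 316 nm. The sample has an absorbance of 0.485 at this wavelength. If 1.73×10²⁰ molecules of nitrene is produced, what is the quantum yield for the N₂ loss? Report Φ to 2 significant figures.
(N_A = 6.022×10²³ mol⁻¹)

Φ = 0.33

Product: 1.73×10²⁰ / 6.022×10²³ = 2.873×10⁻⁴ mol.
Moles of photons: 7.75×10²⁰ / 6.022×10²³ = 0.001287 mol.
Fraction absorbed: 1 − 10^(−0.485) = 0.6727.
Photons absorbed: 0.6727 × 0.001287 = 8.658×10⁻⁴ mol.
Φ = 2.873×10⁻⁴ mol / 8.658×10⁻⁴ mol photons = 0.33.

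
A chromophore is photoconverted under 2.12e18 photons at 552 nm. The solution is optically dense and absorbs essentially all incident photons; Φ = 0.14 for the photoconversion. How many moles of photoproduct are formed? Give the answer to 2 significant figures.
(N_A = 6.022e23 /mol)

4.9e-7 mol

Moles of photons: 2.12e18 / 6.022e23 = 3.520e-6 mol.
Product: Φ × n_abs = 0.14 × 3.520e-6 = 4.928e-7 mol.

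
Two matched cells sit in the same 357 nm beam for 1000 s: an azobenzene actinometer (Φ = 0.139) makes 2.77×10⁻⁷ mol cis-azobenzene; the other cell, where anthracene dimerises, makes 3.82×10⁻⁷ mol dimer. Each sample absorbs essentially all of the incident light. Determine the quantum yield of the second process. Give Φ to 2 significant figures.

Photons absorbed by the actinometer: 2.77×10⁻⁷ / 0.139 = 1.993×10⁻⁶ mol.
Φ(unknown) = 3.82×10⁻⁷ / 1.993×10⁻⁶ = 0.19.

Φ = 0.19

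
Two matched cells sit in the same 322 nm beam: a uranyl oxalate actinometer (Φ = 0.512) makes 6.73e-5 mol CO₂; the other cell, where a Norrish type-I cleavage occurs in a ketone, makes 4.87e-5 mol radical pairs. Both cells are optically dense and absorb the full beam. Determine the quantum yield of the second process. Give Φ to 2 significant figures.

Photons absorbed by the actinometer: 6.73e-5 / 0.512 = 1.314e-4 mol.
Φ(unknown) = 4.87e-5 / 1.314e-4 = 0.37.

Φ = 0.37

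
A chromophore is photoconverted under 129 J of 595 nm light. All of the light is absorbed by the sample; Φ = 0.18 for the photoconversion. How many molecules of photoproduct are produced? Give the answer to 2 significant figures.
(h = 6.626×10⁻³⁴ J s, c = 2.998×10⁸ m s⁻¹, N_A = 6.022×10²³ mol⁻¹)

7.0×10¹⁹ molecules

Photon energy at 595 nm: hc/λ = (6.626×10⁻³⁴)(2.998×10⁸)/(595×10⁻⁹) = 3.339×10⁻¹⁹ J.
Photons incident: 129 / 3.339×10⁻¹⁹ = 3.863×10²⁰, i.e. 3.863×10²⁰/6.022×10²³ = 6.415×10⁻⁴ mol.
Product: Φ × n_abs = 0.18 × 6.415×10⁻⁴ = 1.155×10⁻⁴ mol.
As a count: 1.155×10⁻⁴ × 6.022×10²³ = 7.0×10¹⁹.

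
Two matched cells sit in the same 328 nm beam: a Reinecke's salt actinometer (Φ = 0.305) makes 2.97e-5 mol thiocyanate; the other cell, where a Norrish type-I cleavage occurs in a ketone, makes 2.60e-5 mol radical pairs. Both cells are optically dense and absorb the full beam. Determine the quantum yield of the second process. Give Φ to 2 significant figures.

Photons absorbed by the actinometer: 2.97e-5 / 0.305 = 9.738e-5 mol.
Φ(unknown) = 2.60e-5 / 9.738e-5 = 0.27.

Φ = 0.27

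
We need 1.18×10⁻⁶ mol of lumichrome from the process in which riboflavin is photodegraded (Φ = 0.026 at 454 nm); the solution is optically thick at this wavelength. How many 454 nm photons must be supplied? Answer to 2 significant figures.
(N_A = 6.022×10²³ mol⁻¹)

Photons that must be absorbed: 1.18×10⁻⁶ / 0.026 = 4.538×10⁻⁵ mol.
Photon count: 4.538×10⁻⁵ × 6.022×10²³ = 2.7×10¹⁹.

2.7×10¹⁹ photons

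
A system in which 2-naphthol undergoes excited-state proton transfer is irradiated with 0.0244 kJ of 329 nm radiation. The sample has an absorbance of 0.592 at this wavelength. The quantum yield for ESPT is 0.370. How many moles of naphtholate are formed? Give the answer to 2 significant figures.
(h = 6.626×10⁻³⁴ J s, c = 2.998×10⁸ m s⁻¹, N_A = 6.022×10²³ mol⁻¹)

1.8×10⁻⁵ mol

Photon energy at 329 nm: hc/λ = (6.626×10⁻³⁴)(2.998×10⁸)/(329×10⁻⁹) = 6.038×10⁻¹⁹ J.
Incident energy: 0.0244 kJ = 24.4 J.
Photons incident: 24.4 / 6.038×10⁻¹⁹ = 4.041×10¹⁹, i.e. 4.041×10¹⁹/6.022×10²³ = 6.710×10⁻⁵ mol.
Fraction absorbed: 1 − 10^(−0.592) = 0.7441.
Photons absorbed: 0.7441 × 6.710×10⁻⁵ = 4.993×10⁻⁵ mol.
Product: Φ × n_abs = 0.370 × 4.993×10⁻⁵ = 1.847×10⁻⁵ mol.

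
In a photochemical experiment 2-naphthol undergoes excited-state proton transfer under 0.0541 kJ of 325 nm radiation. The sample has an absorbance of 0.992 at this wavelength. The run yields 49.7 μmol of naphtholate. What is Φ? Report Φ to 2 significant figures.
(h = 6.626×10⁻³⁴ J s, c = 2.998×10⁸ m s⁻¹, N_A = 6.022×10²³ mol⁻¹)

Φ = 0.38

Product: 49.7 μmol = 4.97×10⁻⁵ mol.
Photon energy at 325 nm: hc/λ = (6.626×10⁻³⁴)(2.998×10⁸)/(325×10⁻⁹) = 6.112×10⁻¹⁹ J.
Incident energy: 0.0541 kJ = 54.1 J.
Photons incident: 54.1 / 6.112×10⁻¹⁹ = 8.851×10¹⁹, i.e. 8.851×10¹⁹/6.022×10²³ = 1.470×10⁻⁴ mol.
Fraction absorbed: 1 − 10^(−0.992) = 0.8981.
Photons absorbed: 0.8981 × 1.470×10⁻⁴ = 1.320×10⁻⁴ mol.
Φ = 4.97×10⁻⁵ mol / 1.320×10⁻⁴ mol photons = 0.38.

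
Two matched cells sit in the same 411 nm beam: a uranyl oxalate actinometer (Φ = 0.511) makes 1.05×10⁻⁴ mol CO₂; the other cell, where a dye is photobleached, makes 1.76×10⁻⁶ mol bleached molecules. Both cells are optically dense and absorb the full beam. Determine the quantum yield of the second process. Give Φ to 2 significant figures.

Φ = 0.0086

Photons absorbed by the actinometer: 1.05×10⁻⁴ / 0.511 = 2.055×10⁻⁴ mol.
Φ(unknown) = 1.76×10⁻⁶ / 2.055×10⁻⁴ = 0.0086.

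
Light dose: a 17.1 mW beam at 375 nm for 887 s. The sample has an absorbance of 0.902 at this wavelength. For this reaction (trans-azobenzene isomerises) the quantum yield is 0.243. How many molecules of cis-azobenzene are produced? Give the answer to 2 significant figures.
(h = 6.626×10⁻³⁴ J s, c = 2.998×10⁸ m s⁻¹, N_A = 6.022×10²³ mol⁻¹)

Photon energy at 375 nm: hc/λ = (6.626×10⁻³⁴)(2.998×10⁸)/(375×10⁻⁹) = 5.297×10⁻¹⁹ J.
Energy delivered: (17.1 mW)(887 s) = 15.17 J.
Photons incident: 15.17 / 5.297×10⁻¹⁹ = 2.864×10¹⁹, i.e. 2.864×10¹⁹/6.022×10²³ = 4.756×10⁻⁵ mol.
Fraction absorbed: 1 − 10^(−0.902) = 0.8747.
Photons absorbed: 0.8747 × 4.756×10⁻⁵ = 4.160×10⁻⁵ mol.
Product: Φ × n_abs = 0.243 × 4.160×10⁻⁵ = 1.011×10⁻⁵ mol.
As a count: 1.011×10⁻⁵ × 6.022×10²³ = 6.1×10¹⁸.

6.1×10¹⁸ molecules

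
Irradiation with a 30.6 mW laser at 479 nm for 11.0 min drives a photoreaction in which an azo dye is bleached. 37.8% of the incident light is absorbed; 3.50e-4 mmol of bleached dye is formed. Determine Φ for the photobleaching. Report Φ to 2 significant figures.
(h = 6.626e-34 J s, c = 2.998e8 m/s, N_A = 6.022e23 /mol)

Φ = 0.011

Product: 3.50e-4 mmol = 3.50e-7 mol.
Photon energy at 479 nm: hc/λ = (6.626e-34)(2.998e8)/(479e-9) = 4.147e-19 J.
Energy delivered: (30.6 mW)(660 s) = 20.20 J.
Photons incident: 20.20 / 4.147e-19 = 4.871e19, i.e. 4.871e19/6.022e23 = 8.089e-5 mol.
Photons absorbed: 0.378 × 8.089e-5 = 3.058e-5 mol.
Φ = 3.50e-7 mol / 3.058e-5 mol photons = 0.011.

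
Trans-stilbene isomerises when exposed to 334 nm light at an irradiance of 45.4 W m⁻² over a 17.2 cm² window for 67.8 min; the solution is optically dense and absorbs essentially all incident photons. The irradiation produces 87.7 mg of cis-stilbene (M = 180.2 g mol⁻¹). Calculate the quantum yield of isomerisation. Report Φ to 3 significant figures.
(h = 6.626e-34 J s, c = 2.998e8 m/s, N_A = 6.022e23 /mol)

Product: 87.7 mg / 180.2 g mol⁻¹ = 4.867e-4 mol.
Photon energy at 334 nm: hc/λ = (6.626e-34)(2.998e8)/(334e-9) = 5.948e-19 J.
Energy delivered: (45.4 W m⁻²)(17.2e-4 m²)(4068 s) = 317.7 J.
Photons incident: 317.7 / 5.948e-19 = 5.341e20, i.e. 5.341e20/6.022e23 = 8.869e-4 mol.
Φ = 4.867e-4 mol / 8.869e-4 mol photons = 0.549.

Φ = 0.549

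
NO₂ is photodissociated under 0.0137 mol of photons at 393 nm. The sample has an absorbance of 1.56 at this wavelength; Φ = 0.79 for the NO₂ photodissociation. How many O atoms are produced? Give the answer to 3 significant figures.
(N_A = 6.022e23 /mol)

6.34e21 atoms

Fraction absorbed: 1 − 10^(−1.56) = 0.9725.
Photons absorbed: 0.9725 × 0.0137 = 0.01332 mol.
Product: Φ × n_abs = 0.79 × 0.01332 = 0.01052 mol.
As a count: 0.01052 × 6.022e23 = 6.34e21.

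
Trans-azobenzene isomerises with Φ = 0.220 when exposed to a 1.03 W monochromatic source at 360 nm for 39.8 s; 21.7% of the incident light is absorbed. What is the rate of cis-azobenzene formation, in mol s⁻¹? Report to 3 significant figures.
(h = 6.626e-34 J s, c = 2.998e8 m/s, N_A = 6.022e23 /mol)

Photon energy at 360 nm: hc/λ = (6.626e-34)(2.998e8)/(360e-9) = 5.518e-19 J.
Energy delivered: (1.03 W)(39.8 s) = 40.99 J.
Photons incident: 40.99 / 5.518e-19 = 7.428e19, i.e. 7.428e19/6.022e23 = 1.233e-4 mol.
Photons absorbed: 0.217 × 1.233e-4 = 2.676e-5 mol.
Product formed: 0.220 × 2.676e-5 = 5.887e-6 mol.
Rate: 5.887e-6 / 39.8 s = 1.48e-7 mol s⁻¹.

1.48e-7 mol s⁻¹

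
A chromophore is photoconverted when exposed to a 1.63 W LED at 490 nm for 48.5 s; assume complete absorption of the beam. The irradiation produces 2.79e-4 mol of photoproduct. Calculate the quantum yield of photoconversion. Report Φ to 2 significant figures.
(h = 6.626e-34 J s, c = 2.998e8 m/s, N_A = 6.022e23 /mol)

Φ = 0.86

Photon energy at 490 nm: hc/λ = (6.626e-34)(2.998e8)/(490e-9) = 4.054e-19 J.
Energy delivered: (1.63 W)(48.5 s) = 79.05 J.
Photons incident: 79.05 / 4.054e-19 = 1.950e20, i.e. 1.950e20/6.022e23 = 3.238e-4 mol.
Φ = 2.79e-4 mol / 3.238e-4 mol photons = 0.86.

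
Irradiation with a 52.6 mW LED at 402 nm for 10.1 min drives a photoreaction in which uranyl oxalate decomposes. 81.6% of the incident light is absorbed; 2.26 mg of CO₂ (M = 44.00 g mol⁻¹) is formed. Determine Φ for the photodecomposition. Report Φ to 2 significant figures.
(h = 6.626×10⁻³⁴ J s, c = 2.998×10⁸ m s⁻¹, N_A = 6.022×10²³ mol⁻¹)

Φ = 0.59

Product: 2.26 mg / 44.00 g mol⁻¹ = 5.136×10⁻⁵ mol.
Photon energy at 402 nm: hc/λ = (6.626×10⁻³⁴)(2.998×10⁸)/(402×10⁻⁹) = 4.941×10⁻¹⁹ J.
Energy delivered: (52.6 mW)(606 s) = 31.88 J.
Photons incident: 31.88 / 4.941×10⁻¹⁹ = 6.452×10¹⁹, i.e. 6.452×10¹⁹/6.022×10²³ = 1.071×10⁻⁴ mol.
Photons absorbed: 0.816 × 1.071×10⁻⁴ = 8.739×10⁻⁵ mol.
Φ = 5.136×10⁻⁵ mol / 8.739×10⁻⁵ mol photons = 0.59.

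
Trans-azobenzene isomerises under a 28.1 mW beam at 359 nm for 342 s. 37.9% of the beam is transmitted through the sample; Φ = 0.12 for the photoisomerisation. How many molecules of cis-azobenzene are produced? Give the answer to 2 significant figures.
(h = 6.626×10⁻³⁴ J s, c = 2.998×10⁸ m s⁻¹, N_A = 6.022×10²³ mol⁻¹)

1.3×10¹⁸ molecules

Photon energy at 359 nm: hc/λ = (6.626×10⁻³⁴)(2.998×10⁸)/(359×10⁻⁹) = 5.533×10⁻¹⁹ J.
Energy delivered: (28.1 mW)(342 s) = 9.610 J.
Photons incident: 9.610 / 5.533×10⁻¹⁹ = 1.737×10¹⁹, i.e. 1.737×10¹⁹/6.022×10²³ = 2.884×10⁻⁵ mol.
Fraction absorbed: 1 − 37.9/100 = 0.6210.
Photons absorbed: 0.6210 × 2.884×10⁻⁵ = 1.791×10⁻⁵ mol.
Product: Φ × n_abs = 0.12 × 1.791×10⁻⁵ = 2.149×10⁻⁶ mol.
As a count: 2.149×10⁻⁶ × 6.022×10²³ = 1.3×10¹⁸.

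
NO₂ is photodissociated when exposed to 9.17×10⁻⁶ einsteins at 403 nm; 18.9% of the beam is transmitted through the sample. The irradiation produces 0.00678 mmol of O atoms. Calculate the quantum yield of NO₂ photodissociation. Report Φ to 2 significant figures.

Product: 0.00678 mmol = 6.78×10⁻⁶ mol.
Fraction absorbed: 1 − 18.9/100 = 0.8110.
Photons absorbed: 0.8110 × 9.17×10⁻⁶ = 7.437×10⁻⁶ mol.
Φ = 6.78×10⁻⁶ mol / 7.437×10⁻⁶ mol photons = 0.91.

Φ = 0.91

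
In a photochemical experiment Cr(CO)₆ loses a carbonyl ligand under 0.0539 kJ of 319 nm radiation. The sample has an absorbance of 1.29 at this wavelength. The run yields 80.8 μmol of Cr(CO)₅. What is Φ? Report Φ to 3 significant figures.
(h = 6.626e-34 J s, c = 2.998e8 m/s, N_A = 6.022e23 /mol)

Φ = 0.593

Product: 80.8 μmol = 8.08e-5 mol.
Photon energy at 319 nm: hc/λ = (6.626e-34)(2.998e8)/(319e-9) = 6.227e-19 J.
Incident energy: 0.0539 kJ = 53.9 J.
Photons incident: 53.9 / 6.227e-19 = 8.656e19, i.e. 8.656e19/6.022e23 = 1.437e-4 mol.
Fraction absorbed: 1 − 10^(−1.29) = 0.9487.
Photons absorbed: 0.9487 × 1.437e-4 = 1.363e-4 mol.
Φ = 8.08e-5 mol / 1.363e-4 mol photons = 0.593.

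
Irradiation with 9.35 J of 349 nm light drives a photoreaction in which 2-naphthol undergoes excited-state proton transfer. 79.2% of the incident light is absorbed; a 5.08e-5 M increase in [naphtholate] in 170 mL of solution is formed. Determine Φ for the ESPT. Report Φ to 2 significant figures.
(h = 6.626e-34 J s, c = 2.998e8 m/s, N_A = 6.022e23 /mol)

Product: (5.08e-5 M)(0.17 L) = 8.636e-6 mol.
Photon energy at 349 nm: hc/λ = (6.626e-34)(2.998e8)/(349e-9) = 5.692e-19 J.
Photons incident: 9.35 / 5.692e-19 = 1.643e19, i.e. 1.643e19/6.022e23 = 2.728e-5 mol.
Photons absorbed: 0.792 × 2.728e-5 = 2.161e-5 mol.
Φ = 8.636e-6 mol / 2.161e-5 mol photons = 0.40.

Φ = 0.40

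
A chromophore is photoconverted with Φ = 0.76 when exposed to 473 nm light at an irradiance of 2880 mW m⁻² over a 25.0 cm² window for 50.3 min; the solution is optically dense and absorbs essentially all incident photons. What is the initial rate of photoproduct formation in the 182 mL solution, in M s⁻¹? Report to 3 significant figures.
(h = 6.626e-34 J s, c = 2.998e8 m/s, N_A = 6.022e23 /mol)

1.19e-7 M s⁻¹

Photon energy at 473 nm: hc/λ = (6.626e-34)(2.998e8)/(473e-9) = 4.200e-19 J.
Energy delivered: (2880 mW m⁻²)(25.0e-4 m²)(3018 s) = 21.73 J.
Photons incident: 21.73 / 4.200e-19 = 5.174e19, i.e. 5.174e19/6.022e23 = 8.592e-5 mol.
Product formed: 0.76 × 8.592e-5 = 6.530e-5 mol.
Rate: 6.530e-5 mol / (3018 s × 0.182 L) = 1.19e-7 M s⁻¹.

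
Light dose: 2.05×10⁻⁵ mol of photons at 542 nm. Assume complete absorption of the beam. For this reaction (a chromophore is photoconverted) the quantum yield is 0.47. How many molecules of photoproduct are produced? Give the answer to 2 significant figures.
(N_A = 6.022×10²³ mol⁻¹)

Product: Φ × n_abs = 0.47 × 2.05×10⁻⁵ = 9.635×10⁻⁶ mol.
As a count: 9.635×10⁻⁶ × 6.022×10²³ = 5.8×10¹⁸.

5.8×10¹⁸ molecules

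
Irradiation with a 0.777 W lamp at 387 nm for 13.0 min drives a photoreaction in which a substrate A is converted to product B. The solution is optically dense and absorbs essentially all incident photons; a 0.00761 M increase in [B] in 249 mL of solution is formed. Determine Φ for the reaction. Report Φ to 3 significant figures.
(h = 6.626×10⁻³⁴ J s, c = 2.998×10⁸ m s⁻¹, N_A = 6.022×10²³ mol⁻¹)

Product: (0.00761 M)(0.249 L) = 0.001895 mol.
Photon energy at 387 nm: hc/λ = (6.626×10⁻³⁴)(2.998×10⁸)/(387×10⁻⁹) = 5.133×10⁻¹⁹ J.
Energy delivered: (0.777 W)(780 s) = 606.1 J.
Photons incident: 606.1 / 5.133×10⁻¹⁹ = 1.181×10²¹, i.e. 1.181×10²¹/6.022×10²³ = 0.001961 mol.
Φ = 0.001895 mol / 0.001961 mol photons = 0.966.

Φ = 0.966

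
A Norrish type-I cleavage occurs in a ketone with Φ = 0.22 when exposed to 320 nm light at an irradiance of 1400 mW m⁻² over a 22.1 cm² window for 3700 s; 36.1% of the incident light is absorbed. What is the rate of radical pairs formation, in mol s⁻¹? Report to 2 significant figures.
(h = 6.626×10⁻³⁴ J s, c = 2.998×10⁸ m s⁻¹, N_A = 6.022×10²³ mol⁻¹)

Photon energy at 320 nm: hc/λ = (6.626×10⁻³⁴)(2.998×10⁸)/(320×10⁻⁹) = 6.208×10⁻¹⁹ J.
Energy delivered: (1400 mW m⁻²)(22.1×10⁻⁴ m²)(3700 s) = 11.45 J.
Photons incident: 11.45 / 6.208×10⁻¹⁹ = 1.844×10¹⁹, i.e. 1.844×10¹⁹/6.022×10²³ = 3.062×10⁻⁵ mol.
Photons absorbed: 0.361 × 3.062×10⁻⁵ = 1.105×10⁻⁵ mol.
Product formed: 0.22 × 1.105×10⁻⁵ = 2.431×10⁻⁶ mol.
Rate: 2.431×10⁻⁶ / 3700 s = 6.6×10⁻¹⁰ mol s⁻¹.

6.6×10⁻¹⁰ mol s⁻¹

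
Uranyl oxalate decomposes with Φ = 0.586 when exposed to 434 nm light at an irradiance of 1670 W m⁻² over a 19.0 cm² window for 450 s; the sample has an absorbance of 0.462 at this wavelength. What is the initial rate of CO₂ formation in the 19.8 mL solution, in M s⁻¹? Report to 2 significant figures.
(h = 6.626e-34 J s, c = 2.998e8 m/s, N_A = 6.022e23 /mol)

Photon energy at 434 nm: hc/λ = (6.626e-34)(2.998e8)/(434e-9) = 4.577e-19 J.
Energy delivered: (1670 W m⁻²)(19.0e-4 m²)(450 s) = 1428 J.
Photons incident: 1428 / 4.577e-19 = 3.120e21, i.e. 3.120e21/6.022e23 = 0.005181 mol.
Fraction absorbed: 1 − 10^(−0.462) = 0.6549.
Photons absorbed: 0.6549 × 0.005181 = 0.003393 mol.
Product formed: 0.586 × 0.003393 = 0.001988 mol.
Rate: 0.001988 mol / (450 s × 0.0198 L) = 2.2e-4 M s⁻¹.

2.2e-4 M s⁻¹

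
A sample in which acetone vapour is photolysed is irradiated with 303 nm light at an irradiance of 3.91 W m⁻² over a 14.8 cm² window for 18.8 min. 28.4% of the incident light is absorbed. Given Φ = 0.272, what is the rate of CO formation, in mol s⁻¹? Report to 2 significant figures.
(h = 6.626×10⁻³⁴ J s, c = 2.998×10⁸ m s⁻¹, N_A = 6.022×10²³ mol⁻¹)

Photon energy at 303 nm: hc/λ = (6.626×10⁻³⁴)(2.998×10⁸)/(303×10⁻⁹) = 6.556×10⁻¹⁹ J.
Energy delivered: (3.91 W m⁻²)(14.8×10⁻⁴ m²)(1128 s) = 6.528 J.
Photons incident: 6.528 / 6.556×10⁻¹⁹ = 9.957×10¹⁸, i.e. 9.957×10¹⁸/6.022×10²³ = 1.653×10⁻⁵ mol.
Photons absorbed: 0.284 × 1.653×10⁻⁵ = 4.695×10⁻⁶ mol.
Product formed: 0.272 × 4.695×10⁻⁶ = 1.277×10⁻⁶ mol.
Rate: 1.277×10⁻⁶ / 1128 s = 1.1×10⁻⁹ mol s⁻¹.

1.1×10⁻⁹ mol s⁻¹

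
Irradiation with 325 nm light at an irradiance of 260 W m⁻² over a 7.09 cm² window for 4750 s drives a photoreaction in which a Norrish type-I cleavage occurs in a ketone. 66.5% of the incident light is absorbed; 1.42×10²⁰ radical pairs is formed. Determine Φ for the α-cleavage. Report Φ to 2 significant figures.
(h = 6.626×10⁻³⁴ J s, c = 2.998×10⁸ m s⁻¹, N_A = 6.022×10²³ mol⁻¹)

Φ = 0.15

Product: 1.42×10²⁰ / 6.022×10²³ = 2.358×10⁻⁴ mol.
Photon energy at 325 nm: hc/λ = (6.626×10⁻³⁴)(2.998×10⁸)/(325×10⁻⁹) = 6.112×10⁻¹⁹ J.
Energy delivered: (260 W m⁻²)(7.09×10⁻⁴ m²)(4750 s) = 875.6 J.
Photons incident: 875.6 / 6.112×10⁻¹⁹ = 1.433×10²¹, i.e. 1.433×10²¹/6.022×10²³ = 0.002380 mol.
Photons absorbed: 0.665 × 0.002380 = 0.001583 mol.
Φ = 2.358×10⁻⁴ mol / 0.001583 mol photons = 0.15.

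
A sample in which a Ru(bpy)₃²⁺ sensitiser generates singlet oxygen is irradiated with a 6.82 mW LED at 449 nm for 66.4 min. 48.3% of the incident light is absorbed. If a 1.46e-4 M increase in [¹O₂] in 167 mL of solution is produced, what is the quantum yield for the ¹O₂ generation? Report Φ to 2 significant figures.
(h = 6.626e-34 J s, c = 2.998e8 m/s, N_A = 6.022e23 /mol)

Φ = 0.49

Product: (1.46e-4 M)(0.167 L) = 2.438e-5 mol.
Photon energy at 449 nm: hc/λ = (6.626e-34)(2.998e8)/(449e-9) = 4.424e-19 J.
Energy delivered: (6.82 mW)(3984 s) = 27.17 J.
Photons incident: 27.17 / 4.424e-19 = 6.142e19, i.e. 6.142e19/6.022e23 = 1.020e-4 mol.
Photons absorbed: 0.483 × 1.020e-4 = 4.927e-5 mol.
Φ = 2.438e-5 mol / 4.927e-5 mol photons = 0.49.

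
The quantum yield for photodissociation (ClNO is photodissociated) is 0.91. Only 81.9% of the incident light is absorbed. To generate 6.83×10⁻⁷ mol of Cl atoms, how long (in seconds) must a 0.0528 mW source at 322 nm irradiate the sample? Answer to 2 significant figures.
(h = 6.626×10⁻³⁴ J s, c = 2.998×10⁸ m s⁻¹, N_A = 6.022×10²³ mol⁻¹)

t ≈ 6400 s

Photons that must be absorbed: 6.83×10⁻⁷ / 0.91 = 7.505×10⁻⁷ mol.
Incident photons needed: 7.505×10⁻⁷ / 0.819 = 9.164×10⁻⁷ mol.
Photon energy: hc/λ = 6.169×10⁻¹⁹ J; per mole, 3.715×10⁵ J mol⁻¹.
Energy required: 9.164×10⁻⁷ × 3.715×10⁵ = 0.3404 J.
Time: 0.3404 J / 5.28e-05 W = 6400 s.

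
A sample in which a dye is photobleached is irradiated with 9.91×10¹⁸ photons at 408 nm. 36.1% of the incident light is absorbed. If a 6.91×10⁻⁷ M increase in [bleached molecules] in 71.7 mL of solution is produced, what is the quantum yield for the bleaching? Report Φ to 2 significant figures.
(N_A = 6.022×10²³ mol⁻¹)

Φ = 0.0083

Product: (6.91×10⁻⁷ M)(0.0717 L) = 4.954×10⁻⁸ mol.
Moles of photons: 9.91×10¹⁸ / 6.022×10²³ = 1.646×10⁻⁵ mol.
Photons absorbed: 0.361 × 1.646×10⁻⁵ = 5.942×10⁻⁶ mol.
Φ = 4.954×10⁻⁸ mol / 5.942×10⁻⁶ mol photons = 0.0083.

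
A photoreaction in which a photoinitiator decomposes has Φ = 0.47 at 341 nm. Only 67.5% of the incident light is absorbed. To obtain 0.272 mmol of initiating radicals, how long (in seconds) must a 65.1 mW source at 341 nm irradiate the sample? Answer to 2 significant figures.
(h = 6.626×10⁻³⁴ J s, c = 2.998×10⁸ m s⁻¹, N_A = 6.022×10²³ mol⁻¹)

Product: 0.272 mmol = 2.72×10⁻⁴ mol.
Photons that must be absorbed: 2.72×10⁻⁴ / 0.47 = 5.787×10⁻⁴ mol.
Incident photons needed: 5.787×10⁻⁴ / 0.675 = 8.573×10⁻⁴ mol.
Photon energy: hc/λ = 5.825×10⁻¹⁹ J; per mole, 3.508×10⁵ J mol⁻¹.
Energy required: 8.573×10⁻⁴ × 3.508×10⁵ = 300.7 J.
Time: 300.7 J / 0.0651 W = 4600 s.

t ≈ 4600 s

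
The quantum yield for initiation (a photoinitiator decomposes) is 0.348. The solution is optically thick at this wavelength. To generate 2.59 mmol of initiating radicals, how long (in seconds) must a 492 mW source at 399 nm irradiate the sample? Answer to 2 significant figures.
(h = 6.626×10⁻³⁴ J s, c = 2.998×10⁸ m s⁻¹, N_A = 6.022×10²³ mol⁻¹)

Product: 2.59 mmol = 0.00259 mol.
Photons that must be absorbed: 0.00259 / 0.348 = 0.007443 mol.
Photon energy: hc/λ = 4.979×10⁻¹⁹ J; per mole, 2.998×10⁵ J mol⁻¹.
Energy required: 0.007443 × 2.998×10⁵ = 2231 J.
Time: 2231 J / 0.492 W = 4500 s.

t ≈ 4500 s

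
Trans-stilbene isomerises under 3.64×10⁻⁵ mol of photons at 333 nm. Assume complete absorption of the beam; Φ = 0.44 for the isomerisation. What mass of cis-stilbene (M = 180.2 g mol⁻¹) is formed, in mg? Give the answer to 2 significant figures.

2.9 mg

Product: Φ × n_abs = 0.44 × 3.64×10⁻⁵ = 1.602×10⁻⁵ mol.
Mass: 1.602×10⁻⁵ × 180.2 = 0.002887 g = 2.9 mg.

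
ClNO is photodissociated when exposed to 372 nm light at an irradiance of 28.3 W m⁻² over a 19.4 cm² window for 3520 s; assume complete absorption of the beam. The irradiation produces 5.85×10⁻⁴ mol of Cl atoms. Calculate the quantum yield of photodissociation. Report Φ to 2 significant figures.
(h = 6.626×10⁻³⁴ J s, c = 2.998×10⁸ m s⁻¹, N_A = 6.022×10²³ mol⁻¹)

Φ = 0.97

Photon energy at 372 nm: hc/λ = (6.626×10⁻³⁴)(2.998×10⁸)/(372×10⁻⁹) = 5.340×10⁻¹⁹ J.
Energy delivered: (28.3 W m⁻²)(19.4×10⁻⁴ m²)(3520 s) = 193.3 J.
Photons incident: 193.3 / 5.340×10⁻¹⁹ = 3.620×10²⁰, i.e. 3.620×10²⁰/6.022×10²³ = 6.011×10⁻⁴ mol.
Φ = 5.85×10⁻⁴ mol / 6.011×10⁻⁴ mol photons = 0.97.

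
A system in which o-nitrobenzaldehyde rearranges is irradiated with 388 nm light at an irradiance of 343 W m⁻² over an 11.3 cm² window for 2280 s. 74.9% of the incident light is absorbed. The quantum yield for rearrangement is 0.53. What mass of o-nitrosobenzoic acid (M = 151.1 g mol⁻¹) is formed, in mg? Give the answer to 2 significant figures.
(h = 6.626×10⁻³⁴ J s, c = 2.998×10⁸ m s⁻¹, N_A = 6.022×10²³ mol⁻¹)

Photon energy at 388 nm: hc/λ = (6.626×10⁻³⁴)(2.998×10⁸)/(388×10⁻⁹) = 5.120×10⁻¹⁹ J.
Energy delivered: (343 W m⁻²)(11.3×10⁻⁴ m²)(2280 s) = 883.7 J.
Photons incident: 883.7 / 5.120×10⁻¹⁹ = 1.726×10²¹, i.e. 1.726×10²¹/6.022×10²³ = 0.002866 mol.
Photons absorbed: 0.749 × 0.002866 = 0.002147 mol.
Product: Φ × n_abs = 0.53 × 0.002147 = 0.001138 mol.
Mass: 0.001138 × 151.1 = 0.1720 g = 170 mg.

170 mg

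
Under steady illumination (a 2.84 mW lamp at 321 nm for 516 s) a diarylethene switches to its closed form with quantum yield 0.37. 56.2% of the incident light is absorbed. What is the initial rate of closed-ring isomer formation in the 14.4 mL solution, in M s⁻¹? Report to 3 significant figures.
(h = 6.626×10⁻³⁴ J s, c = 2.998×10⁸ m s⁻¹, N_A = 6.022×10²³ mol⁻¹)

1.10×10⁻⁷ M s⁻¹

Photon energy at 321 nm: hc/λ = (6.626×10⁻³⁴)(2.998×10⁸)/(321×10⁻⁹) = 6.188×10⁻¹⁹ J.
Energy delivered: (2.84 mW)(516 s) = 1.465 J.
Photons incident: 1.465 / 6.188×10⁻¹⁹ = 2.367×10¹⁸, i.e. 2.367×10¹⁸/6.022×10²³ = 3.931×10⁻⁶ mol.
Photons absorbed: 0.562 × 3.931×10⁻⁶ = 2.209×10⁻⁶ mol.
Product formed: 0.37 × 2.209×10⁻⁶ = 8.173×10⁻⁷ mol.
Rate: 8.173×10⁻⁷ mol / (516 s × 0.0144 L) = 1.10×10⁻⁷ M s⁻¹.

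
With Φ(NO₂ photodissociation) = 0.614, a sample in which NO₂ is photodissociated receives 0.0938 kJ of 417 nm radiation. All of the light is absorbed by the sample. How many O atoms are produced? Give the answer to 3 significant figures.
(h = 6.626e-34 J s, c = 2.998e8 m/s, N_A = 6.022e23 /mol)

Photon energy at 417 nm: hc/λ = (6.626e-34)(2.998e8)/(417e-9) = 4.764e-19 J.
Incident energy: 0.0938 kJ = 93.8 J.
Photons incident: 93.8 / 4.764e-19 = 1.969e20, i.e. 1.969e20/6.022e23 = 3.270e-4 mol.
Product: Φ × n_abs = 0.614 × 3.270e-4 = 2.008e-4 mol.
As a count: 2.008e-4 × 6.022e23 = 1.21e20.

1.21e20 atoms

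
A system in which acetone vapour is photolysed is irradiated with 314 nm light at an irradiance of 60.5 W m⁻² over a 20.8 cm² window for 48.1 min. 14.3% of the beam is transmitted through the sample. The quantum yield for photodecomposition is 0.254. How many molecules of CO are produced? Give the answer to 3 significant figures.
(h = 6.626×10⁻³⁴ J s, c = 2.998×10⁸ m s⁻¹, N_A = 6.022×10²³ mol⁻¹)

1.25×10²⁰ molecules

Photon energy at 314 nm: hc/λ = (6.626×10⁻³⁴)(2.998×10⁸)/(314×10⁻⁹) = 6.326×10⁻¹⁹ J.
Energy delivered: (60.5 W m⁻²)(20.8×10⁻⁴ m²)(2886 s) = 363.2 J.
Photons incident: 363.2 / 6.326×10⁻¹⁹ = 5.741×10²⁰, i.e. 5.741×10²⁰/6.022×10²³ = 9.533×10⁻⁴ mol.
Fraction absorbed: 1 − 14.3/100 = 0.8570.
Photons absorbed: 0.8570 × 9.533×10⁻⁴ = 8.170×10⁻⁴ mol.
Product: Φ × n_abs = 0.254 × 8.170×10⁻⁴ = 2.075×10⁻⁴ mol.
As a count: 2.075×10⁻⁴ × 6.022×10²³ = 1.25×10²⁰.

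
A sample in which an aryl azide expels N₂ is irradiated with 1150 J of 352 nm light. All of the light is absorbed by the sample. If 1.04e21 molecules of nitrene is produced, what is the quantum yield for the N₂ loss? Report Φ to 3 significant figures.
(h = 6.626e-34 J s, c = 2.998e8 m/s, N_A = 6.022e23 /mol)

Φ = 0.510

Product: 1.04e21 / 6.022e23 = 0.001727 mol.
Photon energy at 352 nm: hc/λ = (6.626e-34)(2.998e8)/(352e-9) = 5.643e-19 J.
Photons incident: 1150 / 5.643e-19 = 2.038e21, i.e. 2.038e21/6.022e23 = 0.003384 mol.
Φ = 0.001727 mol / 0.003384 mol photons = 0.510.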